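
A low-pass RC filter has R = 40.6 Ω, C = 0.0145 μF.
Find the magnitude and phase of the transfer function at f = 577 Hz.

Step 1 — Angular frequency: ω = 2π·577 = 3625 rad/s.
Step 2 — Transfer function: H(jω) = 1/(1 + jωRC).
Step 3 — Denominator: 1 + jωRC = 1 + j·3625·40.6·1.45e-08 = 1 + j0.002134.
Step 4 — H = 1 - j0.002134.
Step 5 — Magnitude: |H| = 1 (-0.0 dB); phase: φ = -0.1°.

|H| = 1 (-0.0 dB), φ = -0.1°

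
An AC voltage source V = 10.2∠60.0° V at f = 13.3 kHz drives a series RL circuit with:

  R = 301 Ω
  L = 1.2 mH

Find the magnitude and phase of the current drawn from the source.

Step 1 — Angular frequency: ω = 2π·f = 2π·1.33e+04 = 8.357e+04 rad/s.
Step 2 — Component impedances:
  R: Z = R = 301 Ω
  L: Z = jωL = j·8.357e+04·0.0012 = 0 + j100.3 Ω
Step 3 — Series combination: Z_total = R + L = 301 + j100.3 Ω = 317.3∠18.4° Ω.
Step 4 — Source phasor: V = 10.2∠60.0° V = 5.1 + j8.833 V.
Step 5 — Ohm's law: I = V / Z_total = (5.1 + j8.833) / (301 + j100.3) = 0.02405 + j0.02133 A.
Step 6 — Convert to polar: |I| = 0.03215 A, ∠I = 41.6°.

I = 0.03215∠41.6° A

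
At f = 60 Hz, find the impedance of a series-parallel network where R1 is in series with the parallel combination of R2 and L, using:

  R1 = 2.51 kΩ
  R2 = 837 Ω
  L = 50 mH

Step 1 — Angular frequency: ω = 2π·f = 2π·60 = 377 rad/s.
Step 2 — Component impedances:
  R1: Z = R = 2510 Ω
  R2: Z = R = 837 Ω
  L: Z = jωL = j·377·0.05 = 0 + j18.85 Ω
Step 3 — Parallel branch: R2 || L = 1/(1/R2 + 1/L) = 0.4243 + j18.84 Ω.
Step 4 — Series with R1: Z_total = R1 + (R2 || L) = 2510 + j18.84 Ω = 2510∠0.4° Ω.

Z = 2510 + j18.84 Ω = 2510∠0.4° Ω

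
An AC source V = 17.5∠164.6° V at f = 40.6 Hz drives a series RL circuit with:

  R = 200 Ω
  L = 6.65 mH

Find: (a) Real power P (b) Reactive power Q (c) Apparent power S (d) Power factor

Step 1 — Angular frequency: ω = 2π·f = 2π·40.6 = 255.1 rad/s.
Step 2 — Component impedances:
  R: Z = R = 200 Ω
  L: Z = jωL = j·255.1·0.00665 = 0 + j1.696 Ω
Step 3 — Series combination: Z_total = R + L = 200 + j1.696 Ω = 200∠0.5° Ω.
Step 4 — Source phasor: V = 17.5∠164.6° V = -16.87 + j4.647 V.
Step 5 — Current: I = V / Z = -0.08416 + j0.02395 A = 0.0875∠164.1° A.
Step 6 — Complex power: S = V·I* = 1.531 + j0.01299 VA.
Step 7 — Real power: P = Re(S) = 1.531 W.
Step 8 — Reactive power: Q = Im(S) = 0.01299 VAR.
Step 9 — Apparent power: |S| = 1.531 VA.
Step 10 — Power factor: PF = P/|S| = 1 (lagging).

(a) P = 1.531 W  (b) Q = 0.01299 VAR  (c) S = 1.531 VA  (d) PF = 1 (lagging)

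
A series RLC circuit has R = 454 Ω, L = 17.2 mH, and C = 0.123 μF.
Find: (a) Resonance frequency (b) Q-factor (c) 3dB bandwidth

Step 1 — Resonance: ω₀ = 1/√(LC) = 1/√(0.0172·1.23e-07) = 2.174e+04 rad/s.
Step 2 — f₀ = ω₀/(2π) = 3460 Hz.
Step 3 — Series Q: Q = ω₀L/R = 2.174e+04·0.0172/454 = 0.8237.
Step 4 — Bandwidth: Δω = ω₀/Q = 2.64e+04 rad/s; BW = Δω/(2π) = 4201 Hz.

(a) f₀ = 3460 Hz  (b) Q = 0.8237  (c) BW = 4201 Hz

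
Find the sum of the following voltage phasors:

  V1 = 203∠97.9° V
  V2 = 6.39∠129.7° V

Step 1 — Convert each phasor to rectangular form:
  V1 = 203·(cos(97.9°) + j·sin(97.9°)) = -27.9 + j201.1 V
  V2 = 6.39·(cos(129.7°) + j·sin(129.7°)) = -4.082 + j4.916 V
Step 2 — Sum components: V_total = -31.98 + j206 V.
Step 3 — Convert to polar: |V_total| = 208.5 V, ∠V_total = 98.8°.

V_total = 208.5∠98.8° V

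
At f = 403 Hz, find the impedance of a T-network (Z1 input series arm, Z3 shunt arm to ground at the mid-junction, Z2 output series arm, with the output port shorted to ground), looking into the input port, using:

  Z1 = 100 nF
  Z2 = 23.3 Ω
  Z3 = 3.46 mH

Step 1 — Angular frequency: ω = 2π·f = 2π·403 = 2532 rad/s.
Step 2 — Component impedances:
  Z1: Z = 1/(jωC) = -j/(ω·C) = 0 - j3949 Ω
  Z2: Z = R = 23.3 Ω
  Z3: Z = jωL = j·2532·0.00346 = 0 + j8.761 Ω
Step 3 — With the output port shorted to ground, the output series arm Z2 runs from the junction to ground; the shunt arm Z3 also runs from the junction to ground. They appear in parallel: Z3 || Z2 = 2.886 + j7.676 Ω.
Step 4 — Series with input arm Z1: Z_in = Z1 + (Z3 || Z2) = 2.886 - j3942 Ω = 3942∠-90.0° Ω.

Z = 2.886 - j3942 Ω = 3942∠-90.0° Ω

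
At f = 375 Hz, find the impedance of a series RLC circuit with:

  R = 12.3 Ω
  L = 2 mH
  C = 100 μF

Step 1 — Angular frequency: ω = 2π·f = 2π·375 = 2356 rad/s.
Step 2 — Component impedances:
  R: Z = R = 12.3 Ω
  L: Z = jωL = j·2356·0.002 = 0 + j4.712 Ω
  C: Z = 1/(jωC) = -j/(ω·C) = 0 - j4.244 Ω
Step 3 — Series combination: Z_total = R + L + C = 12.3 + j0.4683 Ω = 12.31∠2.2° Ω.

Z = 12.3 + j0.4683 Ω = 12.31∠2.2° Ω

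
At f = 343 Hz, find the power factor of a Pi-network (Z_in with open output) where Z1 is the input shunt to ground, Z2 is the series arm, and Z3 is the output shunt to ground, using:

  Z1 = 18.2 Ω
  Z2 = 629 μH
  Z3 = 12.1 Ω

Step 1 — Angular frequency: ω = 2π·f = 2π·343 = 2155 rad/s.
Step 2 — Component impedances:
  Z1: Z = R = 18.2 Ω
  Z2: Z = jωL = j·2155·0.000629 = 0 + j1.356 Ω
  Z3: Z = R = 12.1 Ω
Step 3 — With open output, the series arm Z2 and the output shunt Z3 appear in series to ground: Z2 + Z3 = 12.1 + j1.356 Ω.
Step 4 — Parallel with input shunt Z1: Z_in = Z1 || (Z2 + Z3) = 7.29 + j0.4881 Ω = 7.306∠3.8° Ω.
Step 5 — Power factor: PF = cos(φ) = Re(Z)/|Z| = 7.29/7.306 = 0.9978.
Step 6 — Type: Im(Z) = 0.4881 ⇒ lagging (phase φ = 3.8°).

PF = 0.9978 (lagging, φ = 3.8°)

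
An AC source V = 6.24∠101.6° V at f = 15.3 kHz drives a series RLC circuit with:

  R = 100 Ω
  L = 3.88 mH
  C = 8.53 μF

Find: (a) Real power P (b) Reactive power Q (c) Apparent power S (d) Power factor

Step 1 — Angular frequency: ω = 2π·f = 2π·1.53e+04 = 9.613e+04 rad/s.
Step 2 — Component impedances:
  R: Z = R = 100 Ω
  L: Z = jωL = j·9.613e+04·0.00388 = 0 + j373 Ω
  C: Z = 1/(jωC) = -j/(ω·C) = 0 - j1.219 Ω
Step 3 — Series combination: Z_total = R + L + C = 100 + j371.8 Ω = 385∠74.9° Ω.
Step 4 — Source phasor: V = 6.24∠101.6° V = -1.255 + j6.113 V.
Step 5 — Current: I = V / Z = 0.01449 + j0.007271 A = 0.01621∠26.7° A.
Step 6 — Complex power: S = V·I* = 0.02627 + j0.09767 VA.
Step 7 — Real power: P = Re(S) = 0.02627 W.
Step 8 — Reactive power: Q = Im(S) = 0.09767 VAR.
Step 9 — Apparent power: |S| = 0.1011 VA.
Step 10 — Power factor: PF = P/|S| = 0.2597 (lagging).

(a) P = 0.02627 W  (b) Q = 0.09767 VAR  (c) S = 0.1011 VA  (d) PF = 0.2597 (lagging)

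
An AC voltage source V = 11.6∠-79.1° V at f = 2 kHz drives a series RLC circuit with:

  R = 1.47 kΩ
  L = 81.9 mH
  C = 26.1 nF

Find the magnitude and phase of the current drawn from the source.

Step 1 — Angular frequency: ω = 2π·f = 2π·2000 = 1.257e+04 rad/s.
Step 2 — Component impedances:
  R: Z = R = 1470 Ω
  L: Z = jωL = j·1.257e+04·0.0819 = 0 + j1029 Ω
  C: Z = 1/(jωC) = -j/(ω·C) = 0 - j3049 Ω
Step 3 — Series combination: Z_total = R + L + C = 1470 - j2020 Ω = 2498∠-54.0° Ω.
Step 4 — Source phasor: V = 11.6∠-79.1° V = 2.194 - j11.39 V.
Step 5 — Ohm's law: I = V / Z_total = (2.194 - j11.39) / (1470 - j2020) = 0.004203 - j0.001973 A.
Step 6 — Convert to polar: |I| = 0.004644 A, ∠I = -25.1°.

I = 0.004644∠-25.1° A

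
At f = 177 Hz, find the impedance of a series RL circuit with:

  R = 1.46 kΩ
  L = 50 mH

Step 1 — Angular frequency: ω = 2π·f = 2π·177 = 1112 rad/s.
Step 2 — Component impedances:
  R: Z = R = 1460 Ω
  L: Z = jωL = j·1112·0.05 = 0 + j55.61 Ω
Step 3 — Series combination: Z_total = R + L = 1460 + j55.61 Ω = 1461∠2.2° Ω.

Z = 1460 + j55.61 Ω = 1461∠2.2° Ω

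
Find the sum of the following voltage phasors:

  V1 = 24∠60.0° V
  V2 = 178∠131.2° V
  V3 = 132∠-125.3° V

Step 1 — Convert each phasor to rectangular form:
  V1 = 24·(cos(60.0°) + j·sin(60.0°)) = 12 + j20.78 V
  V2 = 178·(cos(131.2°) + j·sin(131.2°)) = -117.2 + j133.9 V
  V3 = 132·(cos(-125.3°) + j·sin(-125.3°)) = -76.28 - j107.7 V
Step 2 — Sum components: V_total = -181.5 + j46.98 V.
Step 3 — Convert to polar: |V_total| = 187.5 V, ∠V_total = 165.5°.

V_total = 187.5∠165.5° V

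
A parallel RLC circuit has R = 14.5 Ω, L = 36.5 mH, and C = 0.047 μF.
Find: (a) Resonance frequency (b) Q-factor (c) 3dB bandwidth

Step 1 — Resonance: ω₀ = 1/√(LC) = 1/√(0.0365·4.7e-08) = 2.414e+04 rad/s.
Step 2 — f₀ = ω₀/(2π) = 3843 Hz.
Step 3 — Parallel Q: Q = R/(ω₀L) = 14.5/(2.414e+04·0.0365) = 0.01645.
Step 4 — Bandwidth: Δω = ω₀/Q = 1.467e+06 rad/s; BW = Δω/(2π) = 2.335e+05 Hz.

(a) f₀ = 3843 Hz  (b) Q = 0.01645  (c) BW = 2.335e+05 Hz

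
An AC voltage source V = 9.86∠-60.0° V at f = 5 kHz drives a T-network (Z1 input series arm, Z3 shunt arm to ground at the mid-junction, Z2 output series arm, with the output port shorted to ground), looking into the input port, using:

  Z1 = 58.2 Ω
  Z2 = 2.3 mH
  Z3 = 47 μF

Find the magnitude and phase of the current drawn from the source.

Step 1 — Angular frequency: ω = 2π·f = 2π·5000 = 3.142e+04 rad/s.
Step 2 — Component impedances:
  Z1: Z = R = 58.2 Ω
  Z2: Z = jωL = j·3.142e+04·0.0023 = 0 + j72.26 Ω
  Z3: Z = 1/(jωC) = -j/(ω·C) = 0 - j0.6773 Ω
Step 3 — With the output port shorted to ground, the output series arm Z2 runs from the junction to ground; the shunt arm Z3 also runs from the junction to ground. They appear in parallel: Z3 || Z2 = 0 - j0.6837 Ω.
Step 4 — Series with input arm Z1: Z_in = Z1 + (Z3 || Z2) = 58.2 - j0.6837 Ω = 58.2∠-0.7° Ω.
Step 5 — Source phasor: V = 9.86∠-60.0° V = 4.93 - j8.539 V.
Step 6 — Ohm's law: I = V / Z_total = (4.93 - j8.539) / (58.2 - j0.6837) = 0.08642 - j0.1457 A.
Step 7 — Convert to polar: |I| = 0.1694 A, ∠I = -59.3°.

I = 0.1694∠-59.3° A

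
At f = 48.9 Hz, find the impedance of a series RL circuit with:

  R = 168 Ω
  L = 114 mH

Step 1 — Angular frequency: ω = 2π·f = 2π·48.9 = 307.2 rad/s.
Step 2 — Component impedances:
  R: Z = R = 168 Ω
  L: Z = jωL = j·307.2·0.114 = 0 + j35.03 Ω
Step 3 — Series combination: Z_total = R + L = 168 + j35.03 Ω = 171.6∠11.8° Ω.

Z = 168 + j35.03 Ω = 171.6∠11.8° Ω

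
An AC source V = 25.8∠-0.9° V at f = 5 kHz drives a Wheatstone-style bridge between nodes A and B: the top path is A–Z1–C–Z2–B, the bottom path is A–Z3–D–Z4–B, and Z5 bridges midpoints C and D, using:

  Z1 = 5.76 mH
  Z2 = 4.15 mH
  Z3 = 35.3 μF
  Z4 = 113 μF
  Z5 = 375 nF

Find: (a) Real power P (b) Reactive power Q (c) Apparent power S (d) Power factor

Step 1 — Angular frequency: ω = 2π·f = 2π·5000 = 3.142e+04 rad/s.
Step 2 — Component impedances:
  Z1: Z = jωL = j·3.142e+04·0.00576 = 0 + j181 Ω
  Z2: Z = jωL = j·3.142e+04·0.00415 = 0 + j130.4 Ω
  Z3: Z = 1/(jωC) = -j/(ω·C) = 0 - j0.9017 Ω
  Z4: Z = 1/(jωC) = -j/(ω·C) = 0 - j0.2817 Ω
  Z5: Z = 1/(jωC) = -j/(ω·C) = 0 - j84.88 Ω
Step 3 — Bridge requires nodal analysis (the Z5 bridge couples midpoints C and D, so the two paths cannot be reduced to a simple series/parallel combination). Setting node B to ground and injecting 1 A at node A, the 3-node admittance system at A, C, D solves to V_A = Z_AB = 0 - j1.183 Ω = 1.183∠-90.0° Ω.
Step 4 — Source phasor: V = 25.8∠-0.9° V = 25.8 - j0.4052 V.
Step 5 — Current: I = V / Z = 0.3426 + j21.81 A = 21.81∠89.1° A.
Step 6 — Complex power: S = V·I* = 0 - j562.7 VA.
Step 7 — Real power: P = Re(S) = 0 W.
Step 8 — Reactive power: Q = Im(S) = -562.7 VAR.
Step 9 — Apparent power: |S| = 562.7 VA.
Step 10 — Power factor: PF = P/|S| = 0 (leading).

(a) P = 0 W  (b) Q = -562.7 VAR  (c) S = 562.7 VA  (d) PF = 0 (leading)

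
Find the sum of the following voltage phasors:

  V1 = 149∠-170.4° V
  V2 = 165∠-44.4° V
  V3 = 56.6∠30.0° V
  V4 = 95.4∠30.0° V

Step 1 — Convert each phasor to rectangular form:
  V1 = 149·(cos(-170.4°) + j·sin(-170.4°)) = -146.9 - j24.85 V
  V2 = 165·(cos(-44.4°) + j·sin(-44.4°)) = 117.9 - j115.4 V
  V3 = 56.6·(cos(30.0°) + j·sin(30.0°)) = 49.02 + j28.3 V
  V4 = 95.4·(cos(30.0°) + j·sin(30.0°)) = 82.62 + j47.7 V
Step 2 — Sum components: V_total = 102.6 - j64.29 V.
Step 3 — Convert to polar: |V_total| = 121.1 V, ∠V_total = -32.1°.

V_total = 121.1∠-32.1° V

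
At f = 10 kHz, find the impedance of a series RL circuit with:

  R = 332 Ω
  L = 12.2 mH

Step 1 — Angular frequency: ω = 2π·f = 2π·1e+04 = 6.283e+04 rad/s.
Step 2 — Component impedances:
  R: Z = R = 332 Ω
  L: Z = jωL = j·6.283e+04·0.0122 = 0 + j766.5 Ω
Step 3 — Series combination: Z_total = R + L = 332 + j766.5 Ω = 835.4∠66.6° Ω.

Z = 332 + j766.5 Ω = 835.4∠66.6° Ω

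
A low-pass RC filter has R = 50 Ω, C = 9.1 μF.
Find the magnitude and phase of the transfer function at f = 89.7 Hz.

Step 1 — Angular frequency: ω = 2π·89.7 = 563.6 rad/s.
Step 2 — Transfer function: H(jω) = 1/(1 + jωRC).
Step 3 — Denominator: 1 + jωRC = 1 + j·563.6·50·9.1e-06 = 1 + j0.2564.
Step 4 — H = 0.9383 - j0.2406.
Step 5 — Magnitude: |H| = 0.9687 (-0.3 dB); phase: φ = -14.4°.

|H| = 0.9687 (-0.3 dB), φ = -14.4°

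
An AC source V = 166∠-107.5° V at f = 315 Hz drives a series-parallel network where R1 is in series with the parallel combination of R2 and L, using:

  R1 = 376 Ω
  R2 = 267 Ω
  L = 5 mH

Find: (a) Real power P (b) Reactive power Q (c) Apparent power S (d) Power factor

Step 1 — Angular frequency: ω = 2π·f = 2π·315 = 1979 rad/s.
Step 2 — Component impedances:
  R1: Z = R = 376 Ω
  R2: Z = R = 267 Ω
  L: Z = jωL = j·1979·0.005 = 0 + j9.896 Ω
Step 3 — Parallel branch: R2 || L = 1/(1/R2 + 1/L) = 0.3663 + j9.882 Ω.
Step 4 — Series with R1: Z_total = R1 + (R2 || L) = 376.4 + j9.882 Ω = 376.5∠1.5° Ω.
Step 5 — Source phasor: V = 166∠-107.5° V = -49.92 - j158.3 V.
Step 6 — Current: I = V / Z = -0.1436 - j0.4169 A = 0.4409∠-109.0° A.
Step 7 — Complex power: S = V·I* = 73.17 + j1.921 VA.
Step 8 — Real power: P = Re(S) = 73.17 W.
Step 9 — Reactive power: Q = Im(S) = 1.921 VAR.
Step 10 — Apparent power: |S| = 73.19 VA.
Step 11 — Power factor: PF = P/|S| = 0.9997 (lagging).

(a) P = 73.17 W  (b) Q = 1.921 VAR  (c) S = 73.19 VA  (d) PF = 0.9997 (lagging)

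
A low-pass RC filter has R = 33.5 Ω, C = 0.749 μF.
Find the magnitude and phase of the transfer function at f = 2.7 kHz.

Step 1 — Angular frequency: ω = 2π·2700 = 1.696e+04 rad/s.
Step 2 — Transfer function: H(jω) = 1/(1 + jωRC).
Step 3 — Denominator: 1 + jωRC = 1 + j·1.696e+04·33.5·7.49e-07 = 1 + j0.4257.
Step 4 — H = 0.8466 - j0.3604.
Step 5 — Magnitude: |H| = 0.9201 (-0.7 dB); phase: φ = -23.1°.

|H| = 0.9201 (-0.7 dB), φ = -23.1°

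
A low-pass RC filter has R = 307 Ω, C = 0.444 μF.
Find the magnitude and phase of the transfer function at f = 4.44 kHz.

Step 1 — Angular frequency: ω = 2π·4440 = 2.79e+04 rad/s.
Step 2 — Transfer function: H(jω) = 1/(1 + jωRC).
Step 3 — Denominator: 1 + jωRC = 1 + j·2.79e+04·307·4.44e-07 = 1 + j3.803.
Step 4 — H = 0.06468 - j0.246.
Step 5 — Magnitude: |H| = 0.2543 (-11.9 dB); phase: φ = -75.3°.

|H| = 0.2543 (-11.9 dB), φ = -75.3°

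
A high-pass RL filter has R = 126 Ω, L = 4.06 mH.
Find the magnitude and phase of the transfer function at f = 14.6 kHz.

Step 1 — Angular frequency: ω = 2π·1.46e+04 = 9.173e+04 rad/s.
Step 2 — Transfer function: H(jω) = jωL/(R + jωL).
Step 3 — Numerator jωL = j·372.4; denominator R + jωL = 126 + j372.4.
Step 4 — H = 0.8973 + j0.3036.
Step 5 — Magnitude: |H| = 0.9473 (-0.5 dB); phase: φ = 18.7°.

|H| = 0.9473 (-0.5 dB), φ = 18.7°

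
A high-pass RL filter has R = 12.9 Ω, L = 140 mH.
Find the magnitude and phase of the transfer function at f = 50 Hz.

Step 1 — Angular frequency: ω = 2π·50 = 314.2 rad/s.
Step 2 — Transfer function: H(jω) = jωL/(R + jωL).
Step 3 — Numerator jωL = j·43.98; denominator R + jωL = 12.9 + j43.98.
Step 4 — H = 0.9208 + j0.2701.
Step 5 — Magnitude: |H| = 0.9596 (-0.4 dB); phase: φ = 16.3°.

|H| = 0.9596 (-0.4 dB), φ = 16.3°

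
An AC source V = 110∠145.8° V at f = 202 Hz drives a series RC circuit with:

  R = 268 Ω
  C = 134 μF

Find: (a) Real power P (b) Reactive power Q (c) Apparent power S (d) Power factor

Step 1 — Angular frequency: ω = 2π·f = 2π·202 = 1269 rad/s.
Step 2 — Component impedances:
  R: Z = R = 268 Ω
  C: Z = 1/(jωC) = -j/(ω·C) = 0 - j5.88 Ω
Step 3 — Series combination: Z_total = R + C = 268 - j5.88 Ω = 268.1∠-1.3° Ω.
Step 4 — Source phasor: V = 110∠145.8° V = -90.98 + j61.83 V.
Step 5 — Current: I = V / Z = -0.3444 + j0.2232 A = 0.4103∠147.1° A.
Step 6 — Complex power: S = V·I* = 45.13 - j0.9901 VA.
Step 7 — Real power: P = Re(S) = 45.13 W.
Step 8 — Reactive power: Q = Im(S) = -0.9901 VAR.
Step 9 — Apparent power: |S| = 45.14 VA.
Step 10 — Power factor: PF = P/|S| = 0.9998 (leading).

(a) P = 45.13 W  (b) Q = -0.9901 VAR  (c) S = 45.14 VA  (d) PF = 0.9998 (leading)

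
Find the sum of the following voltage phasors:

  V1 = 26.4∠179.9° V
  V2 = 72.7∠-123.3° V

Step 1 — Convert each phasor to rectangular form:
  V1 = 26.4·(cos(179.9°) + j·sin(179.9°)) = -26.4 + j0.04608 V
  V2 = 72.7·(cos(-123.3°) + j·sin(-123.3°)) = -39.91 - j60.76 V
Step 2 — Sum components: V_total = -66.31 - j60.72 V.
Step 3 — Convert to polar: |V_total| = 89.91 V, ∠V_total = -137.5°.

V_total = 89.91∠-137.5° V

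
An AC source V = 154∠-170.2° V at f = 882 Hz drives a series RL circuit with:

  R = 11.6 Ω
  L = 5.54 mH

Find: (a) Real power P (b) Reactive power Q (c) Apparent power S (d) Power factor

Step 1 — Angular frequency: ω = 2π·f = 2π·882 = 5542 rad/s.
Step 2 — Component impedances:
  R: Z = R = 11.6 Ω
  L: Z = jωL = j·5542·0.00554 = 0 + j30.7 Ω
Step 3 — Series combination: Z_total = R + L = 11.6 + j30.7 Ω = 32.82∠69.3° Ω.
Step 4 — Source phasor: V = 154∠-170.2° V = -151.8 - j26.21 V.
Step 5 — Current: I = V / Z = -2.381 + j4.043 A = 4.692∠120.5° A.
Step 6 — Complex power: S = V·I* = 255.4 + j676 VA.
Step 7 — Real power: P = Re(S) = 255.4 W.
Step 8 — Reactive power: Q = Im(S) = 676 VAR.
Step 9 — Apparent power: |S| = 722.6 VA.
Step 10 — Power factor: PF = P/|S| = 0.3534 (lagging).

(a) P = 255.4 W  (b) Q = 676 VAR  (c) S = 722.6 VA  (d) PF = 0.3534 (lagging)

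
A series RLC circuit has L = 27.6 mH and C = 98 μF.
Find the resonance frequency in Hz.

Step 1 — Resonance condition Im(Z)=0 gives ω₀ = 1/√(LC).
Step 2 — ω₀ = 1/√(0.0276·9.8e-05) = 608 rad/s.
Step 3 — f₀ = ω₀/(2π) = 96.77 Hz.

f₀ = 96.77 Hz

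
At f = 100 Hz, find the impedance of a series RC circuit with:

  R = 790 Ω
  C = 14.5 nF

Step 1 — Angular frequency: ω = 2π·f = 2π·100 = 628.3 rad/s.
Step 2 — Component impedances:
  R: Z = R = 790 Ω
  C: Z = 1/(jωC) = -j/(ω·C) = 0 - j1.098e+05 Ω
Step 3 — Series combination: Z_total = R + C = 790 - j1.098e+05 Ω = 1.098e+05∠-89.6° Ω.

Z = 790 - j1.098e+05 Ω = 1.098e+05∠-89.6° Ω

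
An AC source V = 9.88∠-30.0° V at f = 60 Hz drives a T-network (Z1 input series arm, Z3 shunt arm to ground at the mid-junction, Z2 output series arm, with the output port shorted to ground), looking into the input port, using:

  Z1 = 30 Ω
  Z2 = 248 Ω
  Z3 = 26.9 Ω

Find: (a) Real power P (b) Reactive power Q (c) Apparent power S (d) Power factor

Step 1 — Angular frequency: ω = 2π·f = 2π·60 = 377 rad/s.
Step 2 — Component impedances:
  Z1: Z = R = 30 Ω
  Z2: Z = R = 248 Ω
  Z3: Z = R = 26.9 Ω
Step 3 — With the output port shorted to ground, the output series arm Z2 runs from the junction to ground; the shunt arm Z3 also runs from the junction to ground. They appear in parallel: Z3 || Z2 = 24.27 Ω.
Step 4 — Series with input arm Z1: Z_in = Z1 + (Z3 || Z2) = 54.27 Ω = 54.27∠0.0° Ω.
Step 5 — Source phasor: V = 9.88∠-30.0° V = 8.556 - j4.94 V.
Step 6 — Current: I = V / Z = 0.1577 - j0.09103 A = 0.1821∠-30.0° A.
Step 7 — Complex power: S = V·I* = 1.799 VA.
Step 8 — Real power: P = Re(S) = 1.799 W.
Step 9 — Reactive power: Q = Im(S) = 0 VAR.
Step 10 — Apparent power: |S| = 1.799 VA.
Step 11 — Power factor: PF = P/|S| = 1 (unity).

(a) P = 1.799 W  (b) Q = 0 VAR  (c) S = 1.799 VA  (d) PF = 1 (unity)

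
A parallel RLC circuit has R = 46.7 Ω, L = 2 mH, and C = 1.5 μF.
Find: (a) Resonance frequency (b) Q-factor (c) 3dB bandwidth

Step 1 — Resonance: ω₀ = 1/√(LC) = 1/√(0.002·1.5e-06) = 1.826e+04 rad/s.
Step 2 — f₀ = ω₀/(2π) = 2906 Hz.
Step 3 — Parallel Q: Q = R/(ω₀L) = 46.7/(1.826e+04·0.002) = 1.279.
Step 4 — Bandwidth: Δω = ω₀/Q = 1.428e+04 rad/s; BW = Δω/(2π) = 2272 Hz.

(a) f₀ = 2906 Hz  (b) Q = 1.279  (c) BW = 2272 Hz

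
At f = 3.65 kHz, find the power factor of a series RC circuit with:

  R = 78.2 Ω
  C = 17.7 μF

Step 1 — Angular frequency: ω = 2π·f = 2π·3650 = 2.293e+04 rad/s.
Step 2 — Component impedances:
  R: Z = R = 78.2 Ω
  C: Z = 1/(jωC) = -j/(ω·C) = 0 - j2.464 Ω
Step 3 — Series combination: Z_total = R + C = 78.2 - j2.464 Ω = 78.24∠-1.8° Ω.
Step 4 — Power factor: PF = cos(φ) = Re(Z)/|Z| = 78.2/78.24 = 0.9995.
Step 5 — Type: Im(Z) = -2.464 ⇒ leading (phase φ = -1.8°).

PF = 0.9995 (leading, φ = -1.8°)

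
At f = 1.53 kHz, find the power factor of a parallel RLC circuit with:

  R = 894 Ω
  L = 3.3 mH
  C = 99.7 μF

Step 1 — Angular frequency: ω = 2π·f = 2π·1530 = 9613 rad/s.
Step 2 — Component impedances:
  R: Z = R = 894 Ω
  L: Z = jωL = j·9613·0.0033 = 0 + j31.72 Ω
  C: Z = 1/(jωC) = -j/(ω·C) = 0 - j1.043 Ω
Step 3 — Parallel combination: 1/Z_total = 1/R + 1/L + 1/C; Z_total = 0.001302 - j1.079 Ω = 1.079∠-89.9° Ω.
Step 4 — Power factor: PF = cos(φ) = Re(Z)/|Z| = 0.001302/1.079 = 0.001207.
Step 5 — Type: Im(Z) = -1.079 ⇒ leading (phase φ = -89.9°).

PF = 0.001207 (leading, φ = -89.9°)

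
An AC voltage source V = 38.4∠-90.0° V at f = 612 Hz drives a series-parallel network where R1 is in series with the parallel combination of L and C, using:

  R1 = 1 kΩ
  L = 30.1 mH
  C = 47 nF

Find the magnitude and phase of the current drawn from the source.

Step 1 — Angular frequency: ω = 2π·f = 2π·612 = 3845 rad/s.
Step 2 — Component impedances:
  R1: Z = R = 1000 Ω
  L: Z = jωL = j·3845·0.0301 = 0 + j115.7 Ω
  C: Z = 1/(jωC) = -j/(ω·C) = 0 - j5533 Ω
Step 3 — Parallel branch: L || C = 1/(1/L + 1/C) = 0 + j118.2 Ω.
Step 4 — Series with R1: Z_total = R1 + (L || C) = 1000 + j118.2 Ω = 1007∠6.7° Ω.
Step 5 — Source phasor: V = 38.4∠-90.0° V = 0 - j38.4 V.
Step 6 — Ohm's law: I = V / Z_total = (0 - j38.4) / (1000 + j118.2) = -0.004477 - j0.03787 A.
Step 7 — Convert to polar: |I| = 0.03813 A, ∠I = -96.7°.

I = 0.03813∠-96.7° A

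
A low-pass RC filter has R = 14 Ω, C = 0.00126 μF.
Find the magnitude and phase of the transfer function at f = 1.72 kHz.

Step 1 — Angular frequency: ω = 2π·1720 = 1.081e+04 rad/s.
Step 2 — Transfer function: H(jω) = 1/(1 + jωRC).
Step 3 — Denominator: 1 + jωRC = 1 + j·1.081e+04·14·1.26e-09 = 1 + j0.0001906.
Step 4 — H = 1 - j0.0001906.
Step 5 — Magnitude: |H| = 1 (-0.0 dB); phase: φ = -0.0°.

|H| = 1 (-0.0 dB), φ = -0.0°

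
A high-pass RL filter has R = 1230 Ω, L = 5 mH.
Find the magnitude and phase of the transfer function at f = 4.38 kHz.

Step 1 — Angular frequency: ω = 2π·4380 = 2.752e+04 rad/s.
Step 2 — Transfer function: H(jω) = jωL/(R + jωL).
Step 3 — Numerator jωL = j·137.6; denominator R + jωL = 1230 + j137.6.
Step 4 — H = 0.01236 + j0.1105.
Step 5 — Magnitude: |H| = 0.1112 (-19.1 dB); phase: φ = 83.6°.

|H| = 0.1112 (-19.1 dB), φ = 83.6°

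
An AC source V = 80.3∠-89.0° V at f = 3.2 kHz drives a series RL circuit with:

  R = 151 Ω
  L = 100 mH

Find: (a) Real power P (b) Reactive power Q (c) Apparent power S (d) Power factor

Step 1 — Angular frequency: ω = 2π·f = 2π·3200 = 2.011e+04 rad/s.
Step 2 — Component impedances:
  R: Z = R = 151 Ω
  L: Z = jωL = j·2.011e+04·0.1 = 0 + j2011 Ω
Step 3 — Series combination: Z_total = R + L = 151 + j2011 Ω = 2016∠85.7° Ω.
Step 4 — Source phasor: V = 80.3∠-89.0° V = 1.401 - j80.29 V.
Step 5 — Current: I = V / Z = -0.03966 - j0.003675 A = 0.03983∠-174.7° A.
Step 6 — Complex power: S = V·I* = 0.2395 + j3.189 VA.
Step 7 — Real power: P = Re(S) = 0.2395 W.
Step 8 — Reactive power: Q = Im(S) = 3.189 VAR.
Step 9 — Apparent power: |S| = 3.198 VA.
Step 10 — Power factor: PF = P/|S| = 0.07489 (lagging).

(a) P = 0.2395 W  (b) Q = 3.189 VAR  (c) S = 3.198 VA  (d) PF = 0.07489 (lagging)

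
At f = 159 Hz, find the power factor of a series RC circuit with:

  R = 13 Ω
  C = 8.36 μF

Step 1 — Angular frequency: ω = 2π·f = 2π·159 = 999 rad/s.
Step 2 — Component impedances:
  R: Z = R = 13 Ω
  C: Z = 1/(jωC) = -j/(ω·C) = 0 - j119.7 Ω
Step 3 — Series combination: Z_total = R + C = 13 - j119.7 Ω = 120.4∠-83.8° Ω.
Step 4 — Power factor: PF = cos(φ) = Re(Z)/|Z| = 13/120.44 = 0.1079.
Step 5 — Type: Im(Z) = -119.7 ⇒ leading (phase φ = -83.8°).

PF = 0.1079 (leading, φ = -83.8°)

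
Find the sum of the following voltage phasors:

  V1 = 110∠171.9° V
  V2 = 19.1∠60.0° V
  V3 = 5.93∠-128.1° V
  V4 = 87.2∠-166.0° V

Step 1 — Convert each phasor to rectangular form:
  V1 = 110·(cos(171.9°) + j·sin(171.9°)) = -108.9 + j15.5 V
  V2 = 19.1·(cos(60.0°) + j·sin(60.0°)) = 9.55 + j16.54 V
  V3 = 5.93·(cos(-128.1°) + j·sin(-128.1°)) = -3.659 - j4.667 V
  V4 = 87.2·(cos(-166.0°) + j·sin(-166.0°)) = -84.61 - j21.1 V
Step 2 — Sum components: V_total = -187.6 + j6.278 V.
Step 3 — Convert to polar: |V_total| = 187.7 V, ∠V_total = 178.1°.

V_total = 187.7∠178.1° V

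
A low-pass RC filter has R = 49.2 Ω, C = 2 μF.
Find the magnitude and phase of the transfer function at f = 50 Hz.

Step 1 — Angular frequency: ω = 2π·50 = 314.2 rad/s.
Step 2 — Transfer function: H(jω) = 1/(1 + jωRC).
Step 3 — Denominator: 1 + jωRC = 1 + j·314.2·49.2·2e-06 = 1 + j0.03091.
Step 4 — H = 0.999 - j0.03088.
Step 5 — Magnitude: |H| = 0.9995 (-0.0 dB); phase: φ = -1.8°.

|H| = 0.9995 (-0.0 dB), φ = -1.8°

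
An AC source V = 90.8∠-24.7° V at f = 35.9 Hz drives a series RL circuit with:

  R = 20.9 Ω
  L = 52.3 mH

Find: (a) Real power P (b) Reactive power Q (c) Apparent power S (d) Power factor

Step 1 — Angular frequency: ω = 2π·f = 2π·35.9 = 225.6 rad/s.
Step 2 — Component impedances:
  R: Z = R = 20.9 Ω
  L: Z = jωL = j·225.6·0.0523 = 0 + j11.8 Ω
Step 3 — Series combination: Z_total = R + L = 20.9 + j11.8 Ω = 24∠29.4° Ω.
Step 4 — Source phasor: V = 90.8∠-24.7° V = 82.49 - j37.94 V.
Step 5 — Current: I = V / Z = 2.216 - j3.066 A = 3.783∠-54.1° A.
Step 6 — Complex power: S = V·I* = 299.2 + j168.9 VA.
Step 7 — Real power: P = Re(S) = 299.2 W.
Step 8 — Reactive power: Q = Im(S) = 168.9 VAR.
Step 9 — Apparent power: |S| = 343.5 VA.
Step 10 — Power factor: PF = P/|S| = 0.8708 (lagging).

(a) P = 299.2 W  (b) Q = 168.9 VAR  (c) S = 343.5 VA  (d) PF = 0.8708 (lagging)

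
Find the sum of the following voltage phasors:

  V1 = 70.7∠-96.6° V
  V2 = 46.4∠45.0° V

Step 1 — Convert each phasor to rectangular form:
  V1 = 70.7·(cos(-96.6°) + j·sin(-96.6°)) = -8.126 - j70.23 V
  V2 = 46.4·(cos(45.0°) + j·sin(45.0°)) = 32.81 + j32.81 V
Step 2 — Sum components: V_total = 24.68 - j37.42 V.
Step 3 — Convert to polar: |V_total| = 44.83 V, ∠V_total = -56.6°.

V_total = 44.83∠-56.6° V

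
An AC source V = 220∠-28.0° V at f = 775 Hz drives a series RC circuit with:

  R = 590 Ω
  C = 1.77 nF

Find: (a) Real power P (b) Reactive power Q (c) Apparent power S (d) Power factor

Step 1 — Angular frequency: ω = 2π·f = 2π·775 = 4869 rad/s.
Step 2 — Component impedances:
  R: Z = R = 590 Ω
  C: Z = 1/(jωC) = -j/(ω·C) = 0 - j1.16e+05 Ω
Step 3 — Series combination: Z_total = R + C = 590 - j1.16e+05 Ω = 1.16e+05∠-89.7° Ω.
Step 4 — Source phasor: V = 220∠-28.0° V = 194.2 - j103.3 V.
Step 5 — Current: I = V / Z = 0.0008987 + j0.00167 A = 0.001896∠61.7° A.
Step 6 — Complex power: S = V·I* = 0.002121 - j0.4171 VA.
Step 7 — Real power: P = Re(S) = 0.002121 W.
Step 8 — Reactive power: Q = Im(S) = -0.4171 VAR.
Step 9 — Apparent power: |S| = 0.4172 VA.
Step 10 — Power factor: PF = P/|S| = 0.005085 (leading).

(a) P = 0.002121 W  (b) Q = -0.4171 VAR  (c) S = 0.4172 VA  (d) PF = 0.005085 (leading)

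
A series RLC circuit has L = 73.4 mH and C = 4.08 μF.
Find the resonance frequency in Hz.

Step 1 — Resonance condition Im(Z)=0 gives ω₀ = 1/√(LC).
Step 2 — ω₀ = 1/√(0.0734·4.08e-06) = 1827 rad/s.
Step 3 — f₀ = ω₀/(2π) = 290.8 Hz.

f₀ = 290.8 Hz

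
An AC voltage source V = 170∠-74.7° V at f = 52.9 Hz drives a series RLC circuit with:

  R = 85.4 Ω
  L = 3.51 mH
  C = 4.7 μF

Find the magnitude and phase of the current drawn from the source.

Step 1 — Angular frequency: ω = 2π·f = 2π·52.9 = 332.4 rad/s.
Step 2 — Component impedances:
  R: Z = R = 85.4 Ω
  L: Z = jωL = j·332.4·0.00351 = 0 + j1.167 Ω
  C: Z = 1/(jωC) = -j/(ω·C) = 0 - j640.1 Ω
Step 3 — Series combination: Z_total = R + L + C = 85.4 - j639 Ω = 644.6∠-82.4° Ω.
Step 4 — Source phasor: V = 170∠-74.7° V = 44.86 - j164 V.
Step 5 — Ohm's law: I = V / Z_total = (44.86 - j164) / (85.4 - j639) = 0.2613 + j0.03528 A.
Step 6 — Convert to polar: |I| = 0.2637 A, ∠I = 7.7°.

I = 0.2637∠7.7° A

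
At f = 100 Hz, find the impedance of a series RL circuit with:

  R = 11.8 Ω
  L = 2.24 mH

Step 1 — Angular frequency: ω = 2π·f = 2π·100 = 628.3 rad/s.
Step 2 — Component impedances:
  R: Z = R = 11.8 Ω
  L: Z = jωL = j·628.3·0.00224 = 0 + j1.407 Ω
Step 3 — Series combination: Z_total = R + L = 11.8 + j1.407 Ω = 11.88∠6.8° Ω.

Z = 11.8 + j1.407 Ω = 11.88∠6.8° Ω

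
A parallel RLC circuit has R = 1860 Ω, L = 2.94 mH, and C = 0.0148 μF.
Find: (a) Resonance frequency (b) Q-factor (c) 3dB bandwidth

Step 1 — Resonance: ω₀ = 1/√(LC) = 1/√(0.00294·1.48e-08) = 1.516e+05 rad/s.
Step 2 — f₀ = ω₀/(2π) = 2.413e+04 Hz.
Step 3 — Parallel Q: Q = R/(ω₀L) = 1860/(1.516e+05·0.00294) = 4.173.
Step 4 — Bandwidth: Δω = ω₀/Q = 3.633e+04 rad/s; BW = Δω/(2π) = 5782 Hz.

(a) f₀ = 2.413e+04 Hz  (b) Q = 4.173  (c) BW = 5782 Hz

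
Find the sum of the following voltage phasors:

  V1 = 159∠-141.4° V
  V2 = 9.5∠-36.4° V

Step 1 — Convert each phasor to rectangular form:
  V1 = 159·(cos(-141.4°) + j·sin(-141.4°)) = -124.3 - j99.2 V
  V2 = 9.5·(cos(-36.4°) + j·sin(-36.4°)) = 7.646 - j5.637 V
Step 2 — Sum components: V_total = -116.6 - j104.8 V.
Step 3 — Convert to polar: |V_total| = 156.8 V, ∠V_total = -138.0°.

V_total = 156.8∠-138.0° V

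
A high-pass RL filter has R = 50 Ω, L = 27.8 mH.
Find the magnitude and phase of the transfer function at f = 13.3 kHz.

Step 1 — Angular frequency: ω = 2π·1.33e+04 = 8.357e+04 rad/s.
Step 2 — Transfer function: H(jω) = jωL/(R + jωL).
Step 3 — Numerator jωL = j·2323; denominator R + jωL = 50 + j2323.
Step 4 — H = 0.9995 + j0.02151.
Step 5 — Magnitude: |H| = 0.9998 (-0.0 dB); phase: φ = 1.2°.

|H| = 0.9998 (-0.0 dB), φ = 1.2°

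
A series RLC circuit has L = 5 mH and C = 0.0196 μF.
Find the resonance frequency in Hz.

Step 1 — Resonance condition Im(Z)=0 gives ω₀ = 1/√(LC).
Step 2 — ω₀ = 1/√(0.005·1.96e-08) = 1.01e+05 rad/s.
Step 3 — f₀ = ω₀/(2π) = 1.608e+04 Hz.

f₀ = 1.608e+04 Hz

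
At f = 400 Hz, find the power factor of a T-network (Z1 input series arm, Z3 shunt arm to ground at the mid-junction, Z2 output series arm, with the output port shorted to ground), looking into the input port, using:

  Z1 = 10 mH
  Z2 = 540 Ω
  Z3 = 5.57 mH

Step 1 — Angular frequency: ω = 2π·f = 2π·400 = 2513 rad/s.
Step 2 — Component impedances:
  Z1: Z = jωL = j·2513·0.01 = 0 + j25.13 Ω
  Z2: Z = R = 540 Ω
  Z3: Z = jωL = j·2513·0.00557 = 0 + j14 Ω
Step 3 — With the output port shorted to ground, the output series arm Z2 runs from the junction to ground; the shunt arm Z3 also runs from the junction to ground. They appear in parallel: Z3 || Z2 = 0.3627 + j13.99 Ω.
Step 4 — Series with input arm Z1: Z_in = Z1 + (Z3 || Z2) = 0.3627 + j39.12 Ω = 39.12∠89.5° Ω.
Step 5 — Power factor: PF = cos(φ) = Re(Z)/|Z| = 0.36266/39.124 = 0.00927.
Step 6 — Type: Im(Z) = 39.12 ⇒ lagging (phase φ = 89.5°).

PF = 0.00927 (lagging, φ = 89.5°)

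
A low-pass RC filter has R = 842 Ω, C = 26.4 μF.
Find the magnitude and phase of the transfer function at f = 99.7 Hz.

Step 1 — Angular frequency: ω = 2π·99.7 = 626.4 rad/s.
Step 2 — Transfer function: H(jω) = 1/(1 + jωRC).
Step 3 — Denominator: 1 + jωRC = 1 + j·626.4·842·2.64e-05 = 1 + j13.92.
Step 4 — H = 0.005131 - j0.07145.
Step 5 — Magnitude: |H| = 0.07163 (-22.9 dB); phase: φ = -85.9°.

|H| = 0.07163 (-22.9 dB), φ = -85.9°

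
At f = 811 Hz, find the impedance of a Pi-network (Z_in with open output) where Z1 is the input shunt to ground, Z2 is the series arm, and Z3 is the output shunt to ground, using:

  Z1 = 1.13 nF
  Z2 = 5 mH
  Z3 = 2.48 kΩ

Step 1 — Angular frequency: ω = 2π·f = 2π·811 = 5096 rad/s.
Step 2 — Component impedances:
  Z1: Z = 1/(jωC) = -j/(ω·C) = 0 - j1.737e+05 Ω
  Z2: Z = jωL = j·5096·0.005 = 0 + j25.48 Ω
  Z3: Z = R = 2480 Ω
Step 3 — With open output, the series arm Z2 and the output shunt Z3 appear in series to ground: Z2 + Z3 = 2480 + j25.48 Ω.
Step 4 — Parallel with input shunt Z1: Z_in = Z1 || (Z2 + Z3) = 2480 - j9.941 Ω = 2480∠-0.2° Ω.

Z = 2480 - j9.941 Ω = 2480∠-0.2° Ω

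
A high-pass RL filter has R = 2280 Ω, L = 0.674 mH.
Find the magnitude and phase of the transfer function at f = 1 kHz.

Step 1 — Angular frequency: ω = 2π·1000 = 6283 rad/s.
Step 2 — Transfer function: H(jω) = jωL/(R + jωL).
Step 3 — Numerator jωL = j·4.235; denominator R + jωL = 2280 + j4.235.
Step 4 — H = 3.45e-06 + j0.001857.
Step 5 — Magnitude: |H| = 0.001857 (-54.6 dB); phase: φ = 89.9°.

|H| = 0.001857 (-54.6 dB), φ = 89.9°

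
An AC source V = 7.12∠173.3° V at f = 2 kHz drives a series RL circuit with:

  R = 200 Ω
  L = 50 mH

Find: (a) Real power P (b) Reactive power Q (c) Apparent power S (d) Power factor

Step 1 — Angular frequency: ω = 2π·f = 2π·2000 = 1.257e+04 rad/s.
Step 2 — Component impedances:
  R: Z = R = 200 Ω
  L: Z = jωL = j·1.257e+04·0.05 = 0 + j628.3 Ω
Step 3 — Series combination: Z_total = R + L = 200 + j628.3 Ω = 659.4∠72.3° Ω.
Step 4 — Source phasor: V = 7.12∠173.3° V = -7.071 + j0.8307 V.
Step 5 — Current: I = V / Z = -0.002052 + j0.0106 A = 0.0108∠101.0° A.
Step 6 — Complex power: S = V·I* = 0.02332 + j0.07326 VA.
Step 7 — Real power: P = Re(S) = 0.02332 W.
Step 8 — Reactive power: Q = Im(S) = 0.07326 VAR.
Step 9 — Apparent power: |S| = 0.07688 VA.
Step 10 — Power factor: PF = P/|S| = 0.3033 (lagging).

(a) P = 0.02332 W  (b) Q = 0.07326 VAR  (c) S = 0.07688 VA  (d) PF = 0.3033 (lagging)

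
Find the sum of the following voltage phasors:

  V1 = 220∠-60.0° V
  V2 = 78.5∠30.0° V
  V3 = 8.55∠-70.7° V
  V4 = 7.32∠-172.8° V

Step 1 — Convert each phasor to rectangular form:
  V1 = 220·(cos(-60.0°) + j·sin(-60.0°)) = 110 - j190.5 V
  V2 = 78.5·(cos(30.0°) + j·sin(30.0°)) = 67.98 + j39.25 V
  V3 = 8.55·(cos(-70.7°) + j·sin(-70.7°)) = 2.826 - j8.069 V
  V4 = 7.32·(cos(-172.8°) + j·sin(-172.8°)) = -7.262 - j0.9174 V
Step 2 — Sum components: V_total = 173.5 - j160.3 V.
Step 3 — Convert to polar: |V_total| = 236.2 V, ∠V_total = -42.7°.

V_total = 236.2∠-42.7° V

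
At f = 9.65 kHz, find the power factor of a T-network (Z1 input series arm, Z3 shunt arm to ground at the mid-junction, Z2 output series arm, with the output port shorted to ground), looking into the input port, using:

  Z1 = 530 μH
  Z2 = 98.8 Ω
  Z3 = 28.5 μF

Step 1 — Angular frequency: ω = 2π·f = 2π·9650 = 6.063e+04 rad/s.
Step 2 — Component impedances:
  Z1: Z = jωL = j·6.063e+04·0.00053 = 0 + j32.14 Ω
  Z2: Z = R = 98.8 Ω
  Z3: Z = 1/(jωC) = -j/(ω·C) = 0 - j0.5787 Ω
Step 3 — With the output port shorted to ground, the output series arm Z2 runs from the junction to ground; the shunt arm Z3 also runs from the junction to ground. They appear in parallel: Z3 || Z2 = 0.003389 - j0.5787 Ω.
Step 4 — Series with input arm Z1: Z_in = Z1 + (Z3 || Z2) = 0.003389 + j31.56 Ω = 31.56∠90.0° Ω.
Step 5 — Power factor: PF = cos(φ) = Re(Z)/|Z| = 0.003389/31.56 = 0.0001074.
Step 6 — Type: Im(Z) = 31.56 ⇒ lagging (phase φ = 90.0°).

PF = 0.0001074 (lagging, φ = 90.0°)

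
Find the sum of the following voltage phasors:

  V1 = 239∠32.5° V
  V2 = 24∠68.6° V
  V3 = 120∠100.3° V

Step 1 — Convert each phasor to rectangular form:
  V1 = 239·(cos(32.5°) + j·sin(32.5°)) = 201.6 + j128.4 V
  V2 = 24·(cos(68.6°) + j·sin(68.6°)) = 8.757 + j22.35 V
  V3 = 120·(cos(100.3°) + j·sin(100.3°)) = -21.46 + j118.1 V
Step 2 — Sum components: V_total = 188.9 + j268.8 V.
Step 3 — Convert to polar: |V_total| = 328.5 V, ∠V_total = 54.9°.

V_total = 328.5∠54.9° V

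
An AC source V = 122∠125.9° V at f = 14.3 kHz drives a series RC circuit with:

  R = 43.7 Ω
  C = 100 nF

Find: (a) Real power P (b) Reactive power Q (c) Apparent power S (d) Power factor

Step 1 — Angular frequency: ω = 2π·f = 2π·1.43e+04 = 8.985e+04 rad/s.
Step 2 — Component impedances:
  R: Z = R = 43.7 Ω
  C: Z = 1/(jωC) = -j/(ω·C) = 0 - j111.3 Ω
Step 3 — Series combination: Z_total = R + C = 43.7 - j111.3 Ω = 119.6∠-68.6° Ω.
Step 4 — Source phasor: V = 122∠125.9° V = -71.54 + j98.83 V.
Step 5 — Current: I = V / Z = -0.988 - j0.2548 A = 1.02∠-165.5° A.
Step 6 — Complex power: S = V·I* = 45.5 - j115.9 VA.
Step 7 — Real power: P = Re(S) = 45.5 W.
Step 8 — Reactive power: Q = Im(S) = -115.9 VAR.
Step 9 — Apparent power: |S| = 124.5 VA.
Step 10 — Power factor: PF = P/|S| = 0.3655 (leading).

(a) P = 45.5 W  (b) Q = -115.9 VAR  (c) S = 124.5 VA  (d) PF = 0.3655 (leading)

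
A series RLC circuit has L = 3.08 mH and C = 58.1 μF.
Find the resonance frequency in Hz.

Step 1 — Resonance condition Im(Z)=0 gives ω₀ = 1/√(LC).
Step 2 — ω₀ = 1/√(0.00308·5.81e-05) = 2364 rad/s.
Step 3 — f₀ = ω₀/(2π) = 376.2 Hz.

f₀ = 376.2 Hz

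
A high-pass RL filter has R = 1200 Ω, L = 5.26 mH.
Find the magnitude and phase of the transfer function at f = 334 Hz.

Step 1 — Angular frequency: ω = 2π·334 = 2099 rad/s.
Step 2 — Transfer function: H(jω) = jωL/(R + jωL).
Step 3 — Numerator jωL = j·11.04; denominator R + jωL = 1200 + j11.04.
Step 4 — H = 8.461e-05 + j0.009198.
Step 5 — Magnitude: |H| = 0.009198 (-40.7 dB); phase: φ = 89.5°.

|H| = 0.009198 (-40.7 dB), φ = 89.5°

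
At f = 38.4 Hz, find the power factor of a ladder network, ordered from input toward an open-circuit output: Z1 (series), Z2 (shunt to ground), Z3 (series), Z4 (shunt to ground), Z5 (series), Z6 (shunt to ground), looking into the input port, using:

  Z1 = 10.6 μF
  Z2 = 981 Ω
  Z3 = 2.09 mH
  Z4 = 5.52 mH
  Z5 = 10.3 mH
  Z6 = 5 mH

Step 1 — Angular frequency: ω = 2π·f = 2π·38.4 = 241.3 rad/s.
Step 2 — Component impedances:
  Z1: Z = 1/(jωC) = -j/(ω·C) = 0 - j391 Ω
  Z2: Z = R = 981 Ω
  Z3: Z = jωL = j·241.3·0.00209 = 0 + j0.5043 Ω
  Z4: Z = jωL = j·241.3·0.00552 = 0 + j1.332 Ω
  Z5: Z = jωL = j·241.3·0.0103 = 0 + j2.485 Ω
  Z6: Z = jωL = j·241.3·0.005 = 0 + j1.206 Ω
Step 3 — Ladder network (open output): work backward from the far end, alternating series and parallel combinations. Z_in = 0.002242 - j389.5 Ω = 389.5∠-90.0° Ω.
Step 4 — Power factor: PF = cos(φ) = Re(Z)/|Z| = 0.0022418/389.52 = 5.755e-06.
Step 5 — Type: Im(Z) = -389.5 ⇒ leading (phase φ = -90.0°).

PF = 5.755e-06 (leading, φ = -90.0°)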